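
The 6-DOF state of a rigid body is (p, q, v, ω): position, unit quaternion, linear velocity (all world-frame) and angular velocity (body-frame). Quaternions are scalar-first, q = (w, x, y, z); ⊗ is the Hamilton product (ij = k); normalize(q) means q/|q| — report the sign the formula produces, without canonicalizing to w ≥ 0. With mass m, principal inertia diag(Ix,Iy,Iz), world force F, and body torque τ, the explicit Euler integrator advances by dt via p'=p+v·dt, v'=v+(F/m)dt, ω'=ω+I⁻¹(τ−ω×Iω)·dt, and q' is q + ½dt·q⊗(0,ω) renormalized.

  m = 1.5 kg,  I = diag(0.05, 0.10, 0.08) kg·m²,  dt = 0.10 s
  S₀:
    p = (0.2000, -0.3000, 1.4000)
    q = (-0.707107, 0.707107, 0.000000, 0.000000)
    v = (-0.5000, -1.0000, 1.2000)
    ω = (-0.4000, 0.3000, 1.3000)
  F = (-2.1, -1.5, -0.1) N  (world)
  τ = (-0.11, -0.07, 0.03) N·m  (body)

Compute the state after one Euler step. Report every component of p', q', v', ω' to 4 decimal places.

a = F/m = (-1.4000, -1.0000, -0.0667)
new position p' = (0.1500, -0.4000, 1.5200)
v + (F/m)dt = (-0.6400, -1.1000, 1.1933)
precession coupling ω×(Iω) = (-0.0078, 0.0156, -0.0060)
(τ − ω×Iω)/I = (-2.0440, -0.8560, 0.4500)
ω' = ω + α·dt = (-0.6044, 0.2144, 1.3450)
Hamilton product q⊗(0,ω) = (0.2828428, 0.2828428, -1.1313712, -0.7071070)
q' = normalize(q + ½dt·q⊗(0,ω)) = (-0.6913, 0.7195, -0.0564, -0.0353)

p' = (0.1500, -0.4000, 1.5200)
q' = (-0.6913, 0.7195, -0.0564, -0.0353)
v' = (-0.6400, -1.1000, 1.1933)
ω' = (-0.6044, 0.2144, 1.3450)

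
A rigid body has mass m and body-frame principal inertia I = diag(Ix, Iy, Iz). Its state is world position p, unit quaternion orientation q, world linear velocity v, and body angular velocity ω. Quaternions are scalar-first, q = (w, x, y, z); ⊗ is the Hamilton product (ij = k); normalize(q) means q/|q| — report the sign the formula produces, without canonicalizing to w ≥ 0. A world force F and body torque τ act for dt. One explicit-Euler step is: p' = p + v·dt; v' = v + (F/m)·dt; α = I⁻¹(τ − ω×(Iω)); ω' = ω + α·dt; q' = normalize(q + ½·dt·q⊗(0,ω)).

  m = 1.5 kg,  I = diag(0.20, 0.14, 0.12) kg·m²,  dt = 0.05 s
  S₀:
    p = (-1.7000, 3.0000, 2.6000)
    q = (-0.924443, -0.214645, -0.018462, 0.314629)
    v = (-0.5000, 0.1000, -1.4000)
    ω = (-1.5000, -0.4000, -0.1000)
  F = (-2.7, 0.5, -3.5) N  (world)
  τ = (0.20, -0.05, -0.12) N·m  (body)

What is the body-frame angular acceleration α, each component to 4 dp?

α = (1.0040, -0.4429, -0.7000)

precession coupling ω×(Iω) = (-0.0008, 0.0120, -0.0360)
(τ − ω×Iω)/I = (1.0040, -0.4429, -0.7000)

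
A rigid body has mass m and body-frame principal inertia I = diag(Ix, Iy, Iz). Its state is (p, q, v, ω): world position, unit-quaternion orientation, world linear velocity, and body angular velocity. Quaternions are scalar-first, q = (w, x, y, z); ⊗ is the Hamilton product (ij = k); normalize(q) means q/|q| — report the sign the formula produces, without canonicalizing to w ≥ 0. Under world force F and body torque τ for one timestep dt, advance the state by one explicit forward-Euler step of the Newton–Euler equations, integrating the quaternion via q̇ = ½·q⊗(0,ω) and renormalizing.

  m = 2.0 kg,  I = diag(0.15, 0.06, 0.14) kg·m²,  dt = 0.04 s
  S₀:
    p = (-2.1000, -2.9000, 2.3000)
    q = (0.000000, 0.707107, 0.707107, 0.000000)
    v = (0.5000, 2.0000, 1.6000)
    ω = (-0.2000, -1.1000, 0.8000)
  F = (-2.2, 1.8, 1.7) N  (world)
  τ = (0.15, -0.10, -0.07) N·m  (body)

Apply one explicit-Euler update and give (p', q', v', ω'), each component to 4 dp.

p' = (-2.0800, -2.8200, 2.3640)
q' = (0.0184, 0.7181, 0.6955, -0.0127)
v' = (0.4560, 2.0360, 1.6340)
ω' = (-0.1412, -1.1656, 0.7857)

linear accel F/m = (-1.1000, 0.9000, 0.8500)
p' = p + v·dt = (-2.0800, -2.8200, 2.3640)
v + (F/m)dt = (0.4560, 2.0360, 1.6340)
α = I⁻¹(τ − ω×Iω) = (1.4693, -1.6400, -0.3586)
ω + α·dt = (-0.1412, -1.1656, 0.7857)
2q̇ = q⊗(0,ω) = (0.9192391, 0.5656856, -0.5656856, -0.6363963)
updated quaternion q' = (0.0184, 0.7181, 0.6955, -0.0127)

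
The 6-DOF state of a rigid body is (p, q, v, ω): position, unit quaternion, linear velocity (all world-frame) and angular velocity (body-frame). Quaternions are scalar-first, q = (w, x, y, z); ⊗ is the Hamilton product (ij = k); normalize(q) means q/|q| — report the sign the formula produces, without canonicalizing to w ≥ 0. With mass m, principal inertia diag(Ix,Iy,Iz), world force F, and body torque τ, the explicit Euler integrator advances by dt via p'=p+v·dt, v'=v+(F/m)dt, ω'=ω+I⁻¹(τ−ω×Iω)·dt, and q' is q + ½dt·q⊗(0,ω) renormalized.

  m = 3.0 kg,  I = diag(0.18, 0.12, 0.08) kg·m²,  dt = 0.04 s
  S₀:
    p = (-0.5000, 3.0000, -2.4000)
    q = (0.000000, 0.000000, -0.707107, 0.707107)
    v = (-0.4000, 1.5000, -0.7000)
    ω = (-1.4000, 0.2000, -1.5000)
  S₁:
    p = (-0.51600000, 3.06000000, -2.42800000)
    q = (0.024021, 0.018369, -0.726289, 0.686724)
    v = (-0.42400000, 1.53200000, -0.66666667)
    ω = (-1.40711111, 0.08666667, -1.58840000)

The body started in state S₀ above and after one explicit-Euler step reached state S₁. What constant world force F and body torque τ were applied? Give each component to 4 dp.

Δv = v₁−v₀ = (-0.02400000, 0.03200000, 0.03333333)
m·(v₁−v₀)/dt = (-1.8000, 2.4000, 2.5000)
Δω = ω₁−ω₀ = (-0.00711111, -0.11333333, -0.08840000)
gyro term ω₀×Iω₀ = (0.0120, 0.2100, 0.0168)
τ = I·(Δω/dt) + ω₀×(Iω₀) = (-0.0200, -0.1300, -0.1600)

F = (-1.8000, 2.4000, 2.5000)
τ = (-0.0200, -0.1300, -0.1600)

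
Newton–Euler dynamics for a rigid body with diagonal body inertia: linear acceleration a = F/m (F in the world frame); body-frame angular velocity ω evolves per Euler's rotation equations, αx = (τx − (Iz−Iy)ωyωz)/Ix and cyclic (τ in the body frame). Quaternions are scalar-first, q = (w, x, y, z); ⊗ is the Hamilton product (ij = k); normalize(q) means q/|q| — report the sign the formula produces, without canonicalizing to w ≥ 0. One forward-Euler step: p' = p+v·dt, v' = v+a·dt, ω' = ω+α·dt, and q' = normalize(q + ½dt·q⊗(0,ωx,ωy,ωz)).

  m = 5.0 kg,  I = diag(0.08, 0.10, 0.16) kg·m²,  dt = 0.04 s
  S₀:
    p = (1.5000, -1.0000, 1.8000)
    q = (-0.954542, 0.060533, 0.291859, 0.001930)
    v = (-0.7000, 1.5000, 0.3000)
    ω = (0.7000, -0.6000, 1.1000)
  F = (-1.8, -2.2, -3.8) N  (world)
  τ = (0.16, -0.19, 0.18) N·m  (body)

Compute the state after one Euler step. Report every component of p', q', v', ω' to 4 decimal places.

ω×(Iω) gyroscopic = (-0.0396, -0.0616, -0.0084)
α = I⁻¹(τ − ω×Iω) = (2.4950, -1.2840, 1.1775)
new body rate ω' = (0.7998, -0.6514, 1.1471)
q⊗(0,ω) = (0.1306193, -0.3459765, 0.5074899, -1.2906173)
q + ½dt·q⊗(0,ω), renormalized = (-0.9515, 0.0536, 0.3019, -0.0239)
new position p' = (1.4720, -0.9400, 1.8120)
v' = v + a·dt = (-0.7144, 1.4824, 0.2696)

p' = (1.4720, -0.9400, 1.8120)
q' = (-0.9515, 0.0536, 0.3019, -0.0239)
v' = (-0.7144, 1.4824, 0.2696)
ω' = (0.7998, -0.6514, 1.1471)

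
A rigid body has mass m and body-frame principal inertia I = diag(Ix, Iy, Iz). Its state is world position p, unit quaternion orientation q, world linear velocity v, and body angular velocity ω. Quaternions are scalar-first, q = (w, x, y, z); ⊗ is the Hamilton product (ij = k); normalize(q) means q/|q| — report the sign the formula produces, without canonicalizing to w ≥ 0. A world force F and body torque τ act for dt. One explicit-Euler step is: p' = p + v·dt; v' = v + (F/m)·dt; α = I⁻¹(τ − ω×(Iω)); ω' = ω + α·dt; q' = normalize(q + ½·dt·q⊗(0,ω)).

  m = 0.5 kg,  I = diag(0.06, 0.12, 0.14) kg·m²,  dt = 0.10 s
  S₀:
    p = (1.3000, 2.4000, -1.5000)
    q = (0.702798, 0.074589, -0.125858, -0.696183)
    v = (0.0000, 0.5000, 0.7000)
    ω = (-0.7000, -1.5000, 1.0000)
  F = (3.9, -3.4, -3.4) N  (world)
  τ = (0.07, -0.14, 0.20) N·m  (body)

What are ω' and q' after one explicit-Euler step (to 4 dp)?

precession coupling ω×(Iω) = (-0.0300, 0.0560, 0.0630)
(τ − ω×Iω)/I = (1.6667, -1.6333, 0.9786)
new body rate ω' = (-0.5333, -1.6633, 1.0979)
Hamilton product q⊗(0,ω) = (0.5596083, -1.6620911, -0.6414579, 0.5028139)
q + ½dt·q⊗(0,ω), renormalized = (0.7274, -0.0085, -0.1572, -0.6679)

ω' = (-0.5333, -1.6633, 1.0979)
q' = (0.7274, -0.0085, -0.1572, -0.6679)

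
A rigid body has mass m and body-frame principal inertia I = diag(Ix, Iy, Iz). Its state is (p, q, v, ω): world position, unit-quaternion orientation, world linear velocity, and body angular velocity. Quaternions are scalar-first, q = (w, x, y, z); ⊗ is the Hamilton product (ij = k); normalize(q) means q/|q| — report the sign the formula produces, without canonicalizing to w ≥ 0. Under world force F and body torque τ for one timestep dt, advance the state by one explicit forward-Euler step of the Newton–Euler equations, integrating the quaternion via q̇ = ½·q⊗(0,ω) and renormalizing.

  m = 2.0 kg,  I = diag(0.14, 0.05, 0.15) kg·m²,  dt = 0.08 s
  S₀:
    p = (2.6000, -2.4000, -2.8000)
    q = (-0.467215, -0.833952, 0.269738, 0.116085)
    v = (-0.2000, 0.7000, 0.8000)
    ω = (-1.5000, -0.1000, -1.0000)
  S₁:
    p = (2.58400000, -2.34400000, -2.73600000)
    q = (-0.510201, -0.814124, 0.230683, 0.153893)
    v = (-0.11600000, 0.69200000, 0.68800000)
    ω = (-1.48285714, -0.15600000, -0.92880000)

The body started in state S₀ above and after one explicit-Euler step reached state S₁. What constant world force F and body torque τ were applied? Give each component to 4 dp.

F = (2.1000, -0.2000, -2.8000)
τ = (0.0400, -0.0500, 0.1200)

ω₁ − ω₀ = (0.01714286, -0.05600000, 0.07120000)
applied torque τ = (0.0400, -0.0500, 0.1200)
Δv = v₁−v₀ = (0.08400000, -0.00800000, -0.11200000)
m·(v₁−v₀)/dt = (2.1000, -0.2000, -2.8000)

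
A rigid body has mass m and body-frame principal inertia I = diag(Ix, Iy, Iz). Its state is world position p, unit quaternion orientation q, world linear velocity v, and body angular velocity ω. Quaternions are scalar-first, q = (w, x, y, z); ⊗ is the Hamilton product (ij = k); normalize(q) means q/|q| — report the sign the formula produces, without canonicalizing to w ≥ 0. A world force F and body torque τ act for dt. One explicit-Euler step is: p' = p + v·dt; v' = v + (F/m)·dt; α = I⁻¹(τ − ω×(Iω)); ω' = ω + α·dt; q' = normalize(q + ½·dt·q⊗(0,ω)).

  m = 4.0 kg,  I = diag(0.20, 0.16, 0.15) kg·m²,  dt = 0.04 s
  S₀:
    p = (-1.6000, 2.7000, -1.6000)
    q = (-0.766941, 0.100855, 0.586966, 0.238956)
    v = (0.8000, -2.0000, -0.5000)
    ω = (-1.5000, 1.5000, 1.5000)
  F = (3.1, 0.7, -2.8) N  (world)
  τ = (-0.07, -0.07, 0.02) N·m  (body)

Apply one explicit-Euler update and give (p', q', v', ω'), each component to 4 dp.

p' = (-1.5680, 2.6200, -1.6200)
q' = (-0.7876, 0.1341, 0.5530, 0.2363)
v' = (0.8310, -1.9930, -0.5280)
ω' = (-1.5095, 1.5106, 1.4813)

angular accel α = (-0.2375, 0.2656, -0.4667)
ω' = ω + α·dt = (-1.5095, 1.5106, 1.4813)
2q̇ = q⊗(0,ω) = (-1.0876005, 1.6724265, -1.6601280, -0.1186800)
updated quaternion q' = (-0.7876, 0.1341, 0.5530, 0.2363)
a = (0.7750, 0.1750, -0.7000)
p + v·dt = (-1.5680, 2.6200, -1.6200)
v' = v + a·dt = (0.8310, -1.9930, -0.5280)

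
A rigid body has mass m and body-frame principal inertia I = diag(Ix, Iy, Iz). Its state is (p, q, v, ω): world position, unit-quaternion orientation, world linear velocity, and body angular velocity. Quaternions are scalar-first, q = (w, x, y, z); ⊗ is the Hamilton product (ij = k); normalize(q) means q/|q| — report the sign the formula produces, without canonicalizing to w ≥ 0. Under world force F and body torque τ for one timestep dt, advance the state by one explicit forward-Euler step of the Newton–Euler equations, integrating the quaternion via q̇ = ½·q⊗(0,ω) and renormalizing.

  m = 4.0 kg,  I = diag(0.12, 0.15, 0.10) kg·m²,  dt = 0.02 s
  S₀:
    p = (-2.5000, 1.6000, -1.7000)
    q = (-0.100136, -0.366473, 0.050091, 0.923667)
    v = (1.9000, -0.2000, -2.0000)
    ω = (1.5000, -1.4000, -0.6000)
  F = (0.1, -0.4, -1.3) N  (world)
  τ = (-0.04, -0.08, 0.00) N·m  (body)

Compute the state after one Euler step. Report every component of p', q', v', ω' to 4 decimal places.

angular accel α = (0.0167, -0.4133, 0.6300)
ω + α·dt = (1.5003, -1.4083, -0.5874)
2q̇ = q⊗(0,ω) = (1.1740371, 1.1128752, 1.3058071, 0.4980073)
q' = normalize(q + ½dt·q⊗(0,ω)) = (-0.0884, -0.3553, 0.0631, 0.9284)
linear accel F/m = (0.0250, -0.1000, -0.3250)
p' = p + v·dt = (-2.4620, 1.5960, -1.7400)
v' = v + a·dt = (1.9005, -0.2020, -2.0065)

p' = (-2.4620, 1.5960, -1.7400)
q' = (-0.0884, -0.3553, 0.0631, 0.9284)
v' = (1.9005, -0.2020, -2.0065)
ω' = (1.5003, -1.4083, -0.5874)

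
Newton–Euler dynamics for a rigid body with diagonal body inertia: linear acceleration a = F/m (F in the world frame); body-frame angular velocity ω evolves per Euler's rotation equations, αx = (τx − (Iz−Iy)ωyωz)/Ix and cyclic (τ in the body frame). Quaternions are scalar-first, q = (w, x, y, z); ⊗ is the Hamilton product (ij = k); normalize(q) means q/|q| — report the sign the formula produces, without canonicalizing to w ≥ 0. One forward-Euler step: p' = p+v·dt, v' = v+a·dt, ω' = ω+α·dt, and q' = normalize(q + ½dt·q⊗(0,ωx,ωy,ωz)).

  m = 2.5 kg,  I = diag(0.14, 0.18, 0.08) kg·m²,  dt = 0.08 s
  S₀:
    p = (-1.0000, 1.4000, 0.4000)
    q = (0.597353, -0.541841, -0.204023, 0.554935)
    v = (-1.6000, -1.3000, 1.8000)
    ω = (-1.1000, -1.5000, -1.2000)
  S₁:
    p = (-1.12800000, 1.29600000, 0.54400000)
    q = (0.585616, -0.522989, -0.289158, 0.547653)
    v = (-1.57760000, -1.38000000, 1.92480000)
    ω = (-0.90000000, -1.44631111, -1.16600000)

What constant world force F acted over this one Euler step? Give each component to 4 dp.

F = (0.7000, -2.5000, 3.9000)

Δv = v₁−v₀ = (0.02240000, -0.08000000, 0.12480000)
m·(v₁−v₀)/dt = (0.7000, -2.5000, 3.9000)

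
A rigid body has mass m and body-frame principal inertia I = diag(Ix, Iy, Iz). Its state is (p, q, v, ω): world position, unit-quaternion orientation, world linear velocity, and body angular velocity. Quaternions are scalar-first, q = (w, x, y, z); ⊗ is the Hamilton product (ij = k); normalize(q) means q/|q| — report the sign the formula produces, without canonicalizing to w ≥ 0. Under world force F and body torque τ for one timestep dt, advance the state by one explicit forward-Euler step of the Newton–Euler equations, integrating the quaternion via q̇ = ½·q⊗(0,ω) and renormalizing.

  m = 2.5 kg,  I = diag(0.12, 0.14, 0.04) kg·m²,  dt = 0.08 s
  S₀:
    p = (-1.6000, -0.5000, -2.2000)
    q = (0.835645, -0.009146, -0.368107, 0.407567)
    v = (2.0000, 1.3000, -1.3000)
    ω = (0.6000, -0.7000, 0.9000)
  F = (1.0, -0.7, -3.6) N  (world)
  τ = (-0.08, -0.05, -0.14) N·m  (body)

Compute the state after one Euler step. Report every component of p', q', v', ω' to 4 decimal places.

p' = (-1.4400, -0.3960, -2.3040)
q' = (0.8098, 0.0091, -0.3809, 0.4461)
v' = (2.0320, 1.2776, -1.4152)
ω' = (0.5047, -0.7533, 0.6368)

new position p' = (-1.4400, -0.3960, -2.3040)
v' = v + a·dt = (2.0320, 1.2776, -1.4152)
gyro term ω×Iω = (0.0630, 0.0432, -0.0084)
(τ − ω×Iω)/I = (-1.1917, -0.6657, -3.2900)
ω' = ω + α·dt = (0.5047, -0.7533, 0.6368)
q⊗(0,ω) = (-0.6189976, 0.4553876, -0.3321799, 0.9793469)
q + ½dt·q⊗(0,ω), renormalized = (0.8098, 0.0091, -0.3809, 0.4461)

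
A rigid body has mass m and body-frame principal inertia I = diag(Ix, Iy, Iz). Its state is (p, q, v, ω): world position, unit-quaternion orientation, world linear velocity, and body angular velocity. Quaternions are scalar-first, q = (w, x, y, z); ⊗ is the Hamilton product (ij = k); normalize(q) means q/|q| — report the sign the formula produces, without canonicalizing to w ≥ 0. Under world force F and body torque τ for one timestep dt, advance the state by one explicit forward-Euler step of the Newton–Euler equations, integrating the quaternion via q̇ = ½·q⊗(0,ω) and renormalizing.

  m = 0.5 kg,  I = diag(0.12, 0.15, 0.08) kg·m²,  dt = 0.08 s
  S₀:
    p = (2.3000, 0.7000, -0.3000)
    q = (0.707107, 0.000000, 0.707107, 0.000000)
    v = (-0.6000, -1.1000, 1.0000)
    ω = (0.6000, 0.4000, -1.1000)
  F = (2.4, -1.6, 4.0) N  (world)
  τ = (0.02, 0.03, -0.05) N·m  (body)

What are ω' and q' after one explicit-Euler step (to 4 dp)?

(τ − ω×Iω)/I = (-0.0900, 0.3760, -0.7150)
ω + α·dt = (0.5928, 0.4301, -1.1572)
q⊗(0,ω) = (-0.2828428, -0.3535535, 0.2828428, -1.2020819)
q + ½dt·q⊗(0,ω), renormalized = (0.6948, -0.0141, 0.7174, -0.0480)

ω' = (0.5928, 0.4301, -1.1572)
q' = (0.6948, -0.0141, 0.7174, -0.0480)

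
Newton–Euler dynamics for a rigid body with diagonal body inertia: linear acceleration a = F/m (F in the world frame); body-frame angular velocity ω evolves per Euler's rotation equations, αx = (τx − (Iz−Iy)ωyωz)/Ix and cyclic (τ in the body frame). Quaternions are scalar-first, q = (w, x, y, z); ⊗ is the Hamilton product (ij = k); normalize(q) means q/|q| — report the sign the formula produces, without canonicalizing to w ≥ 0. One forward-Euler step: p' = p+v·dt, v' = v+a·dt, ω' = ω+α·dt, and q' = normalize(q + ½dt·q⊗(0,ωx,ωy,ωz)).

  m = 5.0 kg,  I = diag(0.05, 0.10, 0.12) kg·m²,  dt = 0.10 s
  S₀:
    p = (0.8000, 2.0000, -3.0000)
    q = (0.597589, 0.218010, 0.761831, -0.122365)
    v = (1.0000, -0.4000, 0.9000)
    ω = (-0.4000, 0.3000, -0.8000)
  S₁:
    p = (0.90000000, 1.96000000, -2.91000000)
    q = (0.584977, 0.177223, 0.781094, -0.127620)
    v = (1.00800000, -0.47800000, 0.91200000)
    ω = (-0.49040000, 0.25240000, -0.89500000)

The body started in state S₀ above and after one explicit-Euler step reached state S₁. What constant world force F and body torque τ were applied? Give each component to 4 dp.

F = (0.4000, -3.9000, 0.6000)
τ = (-0.0500, -0.0700, -0.1200)

Δv = v₁−v₀ = (0.00800000, -0.07800000, 0.01200000)
m·(v₁−v₀)/dt = (0.4000, -3.9000, 0.6000)
rate change Δω = (-0.09040000, -0.04760000, -0.09500000)
gyro term ω₀×Iω₀ = (-0.0048, -0.0224, -0.0060)
I·α + gyro = (-0.0500, -0.0700, -0.1200)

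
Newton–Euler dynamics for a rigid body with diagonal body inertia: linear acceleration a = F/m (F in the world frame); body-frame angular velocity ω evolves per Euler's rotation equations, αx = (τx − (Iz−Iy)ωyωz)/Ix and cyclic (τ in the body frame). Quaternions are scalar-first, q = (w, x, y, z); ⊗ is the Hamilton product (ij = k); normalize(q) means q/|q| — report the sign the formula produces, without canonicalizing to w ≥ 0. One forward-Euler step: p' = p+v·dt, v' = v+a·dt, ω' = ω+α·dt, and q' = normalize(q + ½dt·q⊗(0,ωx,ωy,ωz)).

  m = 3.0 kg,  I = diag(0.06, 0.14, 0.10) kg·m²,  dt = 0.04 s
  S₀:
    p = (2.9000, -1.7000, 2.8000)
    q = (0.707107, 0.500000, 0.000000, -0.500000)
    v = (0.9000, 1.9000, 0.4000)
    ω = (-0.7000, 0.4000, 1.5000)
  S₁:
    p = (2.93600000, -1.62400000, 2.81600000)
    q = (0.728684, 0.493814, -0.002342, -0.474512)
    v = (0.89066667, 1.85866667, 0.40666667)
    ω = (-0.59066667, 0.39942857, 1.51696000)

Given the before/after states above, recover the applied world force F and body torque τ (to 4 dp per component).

F = (-0.7000, -3.1000, 0.5000)
τ = (0.1400, 0.0400, 0.0200)

Δω = ω₁−ω₀ = (0.10933333, -0.00057143, 0.01696000)
precession coupling = (-0.0240, 0.0420, -0.0224)
applied torque τ = (0.1400, 0.0400, 0.0200)
Δv = v₁−v₀ = (-0.00933333, -0.04133333, 0.00666667)
applied force F = (-0.7000, -3.1000, 0.5000)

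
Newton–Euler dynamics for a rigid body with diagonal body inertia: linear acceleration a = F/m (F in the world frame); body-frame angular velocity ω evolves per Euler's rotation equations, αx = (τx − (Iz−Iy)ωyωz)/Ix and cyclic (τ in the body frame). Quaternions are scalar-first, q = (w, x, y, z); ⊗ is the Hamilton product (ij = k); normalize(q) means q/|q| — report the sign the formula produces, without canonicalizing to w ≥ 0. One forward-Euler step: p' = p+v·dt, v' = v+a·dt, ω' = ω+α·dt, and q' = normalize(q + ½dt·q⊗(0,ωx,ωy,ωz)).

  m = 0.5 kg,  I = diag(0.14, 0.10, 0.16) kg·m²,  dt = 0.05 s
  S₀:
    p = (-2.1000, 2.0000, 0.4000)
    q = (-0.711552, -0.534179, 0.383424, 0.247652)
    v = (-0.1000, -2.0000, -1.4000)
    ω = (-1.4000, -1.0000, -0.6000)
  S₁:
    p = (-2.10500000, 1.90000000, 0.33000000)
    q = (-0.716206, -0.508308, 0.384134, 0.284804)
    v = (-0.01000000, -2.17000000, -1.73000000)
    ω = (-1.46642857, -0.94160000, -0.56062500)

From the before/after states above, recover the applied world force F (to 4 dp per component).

velocity change Δv = (0.09000000, -0.17000000, -0.33000000)
F = m·Δv/dt = (0.9000, -1.7000, -3.3000)

F = (0.9000, -1.7000, -3.3000)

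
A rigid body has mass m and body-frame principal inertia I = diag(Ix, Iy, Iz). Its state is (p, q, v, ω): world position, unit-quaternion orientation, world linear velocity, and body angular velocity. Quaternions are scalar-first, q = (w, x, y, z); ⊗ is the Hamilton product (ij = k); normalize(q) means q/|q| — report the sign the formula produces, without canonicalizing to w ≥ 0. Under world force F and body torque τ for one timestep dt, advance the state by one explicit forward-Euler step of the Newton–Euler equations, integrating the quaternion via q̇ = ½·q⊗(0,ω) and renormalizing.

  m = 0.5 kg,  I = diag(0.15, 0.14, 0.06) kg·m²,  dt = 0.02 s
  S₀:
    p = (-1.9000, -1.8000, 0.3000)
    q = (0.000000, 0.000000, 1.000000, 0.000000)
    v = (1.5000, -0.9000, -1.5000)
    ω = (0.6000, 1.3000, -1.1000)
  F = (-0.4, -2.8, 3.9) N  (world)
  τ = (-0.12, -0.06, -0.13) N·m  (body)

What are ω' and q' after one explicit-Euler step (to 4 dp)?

ω×(Iω) gyroscopic = (0.1144, -0.0594, -0.0078)
(τ − ω×Iω)/I = (-1.5627, -0.0043, -2.0367)
new body rate ω' = (0.5687, 1.2999, -1.1407)
Hamilton product q⊗(0,ω) = (-1.3000000, -1.1000000, 0.0000000, -0.6000000)
updated quaternion q' = (-0.0130, -0.0110, 0.9998, -0.0060)

ω' = (0.5687, 1.2999, -1.1407)
q' = (-0.0130, -0.0110, 0.9998, -0.0060)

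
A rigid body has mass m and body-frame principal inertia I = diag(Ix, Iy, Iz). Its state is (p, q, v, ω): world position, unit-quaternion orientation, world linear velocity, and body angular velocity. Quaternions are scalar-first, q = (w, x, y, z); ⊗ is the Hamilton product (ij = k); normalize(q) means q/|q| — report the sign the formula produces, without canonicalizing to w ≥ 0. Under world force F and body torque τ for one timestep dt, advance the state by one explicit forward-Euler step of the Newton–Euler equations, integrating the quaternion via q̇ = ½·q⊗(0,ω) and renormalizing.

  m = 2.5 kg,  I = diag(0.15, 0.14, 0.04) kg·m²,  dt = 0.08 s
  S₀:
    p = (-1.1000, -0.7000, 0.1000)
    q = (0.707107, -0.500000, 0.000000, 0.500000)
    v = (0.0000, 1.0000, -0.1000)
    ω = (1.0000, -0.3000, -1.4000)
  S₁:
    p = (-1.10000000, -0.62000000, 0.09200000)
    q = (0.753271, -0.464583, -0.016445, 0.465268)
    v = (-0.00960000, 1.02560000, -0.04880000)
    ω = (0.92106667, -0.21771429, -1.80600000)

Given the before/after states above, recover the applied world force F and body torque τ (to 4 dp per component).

F = (-0.3000, 0.8000, 1.6000)
τ = (-0.1900, -0.0100, -0.2000)

ω₁ − ω₀ = (-0.07893333, 0.08228571, -0.40600000)
gyro term ω₀×Iω₀ = (-0.0420, -0.1540, 0.0030)
τ = I·(Δω/dt) + ω₀×(Iω₀) = (-0.1900, -0.0100, -0.2000)
v₁ − v₀ = (-0.00960000, 0.02560000, 0.05120000)
F = m·Δv/dt = (-0.3000, 0.8000, 1.6000)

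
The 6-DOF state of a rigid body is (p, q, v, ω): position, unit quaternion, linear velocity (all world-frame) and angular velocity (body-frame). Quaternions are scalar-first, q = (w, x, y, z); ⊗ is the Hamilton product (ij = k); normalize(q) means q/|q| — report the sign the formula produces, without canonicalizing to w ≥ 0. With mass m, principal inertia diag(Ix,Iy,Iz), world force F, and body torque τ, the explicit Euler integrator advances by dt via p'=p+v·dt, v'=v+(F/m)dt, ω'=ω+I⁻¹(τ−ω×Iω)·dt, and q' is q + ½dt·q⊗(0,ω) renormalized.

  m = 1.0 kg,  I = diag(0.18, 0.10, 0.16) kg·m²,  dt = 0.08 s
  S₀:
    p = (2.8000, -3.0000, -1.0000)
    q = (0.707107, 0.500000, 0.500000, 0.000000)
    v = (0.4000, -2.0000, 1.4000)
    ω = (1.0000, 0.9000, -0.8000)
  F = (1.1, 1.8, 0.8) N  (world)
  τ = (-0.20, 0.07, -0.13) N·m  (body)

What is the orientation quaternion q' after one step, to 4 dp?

q' = (0.6678, 0.5113, 0.5404, -0.0246)

Hamilton product q⊗(0,ω) = (-0.9500000, 0.3071070, 1.0363963, -0.6156856)
q' = normalize(q + ½dt·q⊗(0,ω)) = (0.6678, 0.5113, 0.5404, -0.0246)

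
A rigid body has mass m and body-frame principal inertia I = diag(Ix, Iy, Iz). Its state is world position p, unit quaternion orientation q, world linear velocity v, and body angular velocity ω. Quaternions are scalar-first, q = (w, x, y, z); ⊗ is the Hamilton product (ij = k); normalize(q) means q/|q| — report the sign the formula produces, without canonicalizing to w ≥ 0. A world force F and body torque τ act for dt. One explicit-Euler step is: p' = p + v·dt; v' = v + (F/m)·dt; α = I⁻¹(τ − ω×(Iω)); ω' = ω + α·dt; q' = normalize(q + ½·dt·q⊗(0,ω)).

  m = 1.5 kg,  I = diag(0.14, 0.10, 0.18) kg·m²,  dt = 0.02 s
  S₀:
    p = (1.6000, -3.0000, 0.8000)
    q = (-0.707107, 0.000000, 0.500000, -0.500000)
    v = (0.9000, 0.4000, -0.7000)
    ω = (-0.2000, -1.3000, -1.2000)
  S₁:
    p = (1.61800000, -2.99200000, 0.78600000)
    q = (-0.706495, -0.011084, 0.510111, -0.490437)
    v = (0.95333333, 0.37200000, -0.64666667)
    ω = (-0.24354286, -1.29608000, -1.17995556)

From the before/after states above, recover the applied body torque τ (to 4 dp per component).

τ = (-0.1800, 0.0100, 0.1700)

Δω = ω₁−ω₀ = (-0.04354286, 0.00392000, 0.02004444)
gyro term ω₀×Iω₀ = (0.1248, -0.0096, -0.0104)
τ = I·(Δω/dt) + ω₀×(Iω₀) = (-0.1800, 0.0100, 0.1700)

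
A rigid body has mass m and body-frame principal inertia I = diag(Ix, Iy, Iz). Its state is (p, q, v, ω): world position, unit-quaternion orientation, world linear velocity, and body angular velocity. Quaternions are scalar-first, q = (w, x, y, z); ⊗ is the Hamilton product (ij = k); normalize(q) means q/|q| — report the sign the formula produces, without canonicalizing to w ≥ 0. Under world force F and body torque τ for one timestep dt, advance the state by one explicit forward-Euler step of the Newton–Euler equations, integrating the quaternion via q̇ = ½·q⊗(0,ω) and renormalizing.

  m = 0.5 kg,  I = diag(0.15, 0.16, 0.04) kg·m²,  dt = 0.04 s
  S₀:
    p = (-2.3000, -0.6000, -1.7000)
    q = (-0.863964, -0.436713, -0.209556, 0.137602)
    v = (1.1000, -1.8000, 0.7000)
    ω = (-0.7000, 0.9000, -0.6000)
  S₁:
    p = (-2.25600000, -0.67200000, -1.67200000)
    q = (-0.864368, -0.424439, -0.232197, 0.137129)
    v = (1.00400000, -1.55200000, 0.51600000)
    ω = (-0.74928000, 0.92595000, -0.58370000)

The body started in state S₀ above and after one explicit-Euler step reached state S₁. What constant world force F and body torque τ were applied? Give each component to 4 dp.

F = (-1.2000, 3.1000, -2.3000)
τ = (-0.1200, 0.1500, 0.0100)

ω₁ − ω₀ = (-0.04928000, 0.02595000, 0.01630000)
ω₀×(Iω₀) = (0.0648, 0.0462, -0.0063)
I·α + gyro = (-0.1200, 0.1500, 0.0100)
velocity change Δv = (-0.09600000, 0.24800000, -0.18400000)
m·(v₁−v₀)/dt = (-1.2000, 3.1000, -2.3000)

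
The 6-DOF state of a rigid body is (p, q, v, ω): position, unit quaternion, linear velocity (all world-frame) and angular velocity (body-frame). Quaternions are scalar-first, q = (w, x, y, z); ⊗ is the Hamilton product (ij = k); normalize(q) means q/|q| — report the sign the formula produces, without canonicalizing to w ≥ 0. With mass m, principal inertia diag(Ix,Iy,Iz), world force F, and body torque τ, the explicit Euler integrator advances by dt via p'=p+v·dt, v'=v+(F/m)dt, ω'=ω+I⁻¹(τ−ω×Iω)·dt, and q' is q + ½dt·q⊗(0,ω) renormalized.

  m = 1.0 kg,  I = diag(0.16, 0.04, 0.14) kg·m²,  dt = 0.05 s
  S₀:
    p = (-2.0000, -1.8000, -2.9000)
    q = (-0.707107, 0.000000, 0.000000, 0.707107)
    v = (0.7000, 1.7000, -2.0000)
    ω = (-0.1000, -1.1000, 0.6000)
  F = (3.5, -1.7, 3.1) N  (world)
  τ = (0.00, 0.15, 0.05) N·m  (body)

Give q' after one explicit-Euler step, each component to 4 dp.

q' = (-0.7174, 0.0212, 0.0177, 0.6962)

2q̇ = q⊗(0,ω) = (-0.4242642, 0.8485284, 0.7071070, -0.4242642)
q + ½dt·q⊗(0,ω), renormalized = (-0.7174, 0.0212, 0.0177, 0.6962)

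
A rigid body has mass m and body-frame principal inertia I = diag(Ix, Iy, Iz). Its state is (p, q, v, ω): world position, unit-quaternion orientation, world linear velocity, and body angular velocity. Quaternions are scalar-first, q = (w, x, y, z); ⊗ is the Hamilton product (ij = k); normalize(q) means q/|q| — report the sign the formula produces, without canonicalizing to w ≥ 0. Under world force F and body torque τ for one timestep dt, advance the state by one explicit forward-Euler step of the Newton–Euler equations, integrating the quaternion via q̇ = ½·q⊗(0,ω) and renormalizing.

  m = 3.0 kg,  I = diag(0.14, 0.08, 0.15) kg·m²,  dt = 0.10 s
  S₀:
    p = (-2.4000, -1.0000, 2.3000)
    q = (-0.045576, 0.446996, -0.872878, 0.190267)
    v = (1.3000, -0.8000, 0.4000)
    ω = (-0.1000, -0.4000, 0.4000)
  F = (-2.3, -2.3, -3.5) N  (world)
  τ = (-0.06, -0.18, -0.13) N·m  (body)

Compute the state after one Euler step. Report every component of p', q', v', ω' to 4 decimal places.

p' = p + v·dt = (-2.2700, -1.0800, 2.3400)
v' = v + a·dt = (1.2233, -0.8767, 0.2833)
ω×(Iω) gyroscopic = (-0.0112, 0.0004, -0.0024)
(τ − ω×Iω)/I = (-0.3486, -2.2550, -0.8507)
ω + α·dt = (-0.1349, -0.6255, 0.3149)
Hamilton product q⊗(0,ω) = (-0.3805584, -0.2684868, -0.1795947, -0.2843166)
updated quaternion q' = (-0.0646, 0.4334, -0.8815, 0.1760)

p' = (-2.2700, -1.0800, 2.3400)
q' = (-0.0646, 0.4334, -0.8815, 0.1760)
v' = (1.2233, -0.8767, 0.2833)
ω' = (-0.1349, -0.6255, 0.3149)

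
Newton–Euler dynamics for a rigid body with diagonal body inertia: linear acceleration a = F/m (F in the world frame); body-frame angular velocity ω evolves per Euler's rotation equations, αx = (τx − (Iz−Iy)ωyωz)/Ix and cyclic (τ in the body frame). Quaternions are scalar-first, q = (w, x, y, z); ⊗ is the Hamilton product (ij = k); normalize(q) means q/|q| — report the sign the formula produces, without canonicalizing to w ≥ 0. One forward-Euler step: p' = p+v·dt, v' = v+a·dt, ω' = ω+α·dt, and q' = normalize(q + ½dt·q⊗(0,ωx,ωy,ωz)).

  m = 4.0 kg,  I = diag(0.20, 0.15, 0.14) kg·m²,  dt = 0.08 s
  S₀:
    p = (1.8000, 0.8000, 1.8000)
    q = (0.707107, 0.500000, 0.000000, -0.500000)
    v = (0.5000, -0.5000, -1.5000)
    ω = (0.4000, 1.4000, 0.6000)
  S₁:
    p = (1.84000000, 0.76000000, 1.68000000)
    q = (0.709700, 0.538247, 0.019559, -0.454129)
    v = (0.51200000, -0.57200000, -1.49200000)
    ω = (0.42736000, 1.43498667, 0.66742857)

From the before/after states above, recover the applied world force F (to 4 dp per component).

F = (0.6000, -3.6000, 0.4000)

Δv = v₁−v₀ = (0.01200000, -0.07200000, 0.00800000)
applied force F = (0.6000, -3.6000, 0.4000)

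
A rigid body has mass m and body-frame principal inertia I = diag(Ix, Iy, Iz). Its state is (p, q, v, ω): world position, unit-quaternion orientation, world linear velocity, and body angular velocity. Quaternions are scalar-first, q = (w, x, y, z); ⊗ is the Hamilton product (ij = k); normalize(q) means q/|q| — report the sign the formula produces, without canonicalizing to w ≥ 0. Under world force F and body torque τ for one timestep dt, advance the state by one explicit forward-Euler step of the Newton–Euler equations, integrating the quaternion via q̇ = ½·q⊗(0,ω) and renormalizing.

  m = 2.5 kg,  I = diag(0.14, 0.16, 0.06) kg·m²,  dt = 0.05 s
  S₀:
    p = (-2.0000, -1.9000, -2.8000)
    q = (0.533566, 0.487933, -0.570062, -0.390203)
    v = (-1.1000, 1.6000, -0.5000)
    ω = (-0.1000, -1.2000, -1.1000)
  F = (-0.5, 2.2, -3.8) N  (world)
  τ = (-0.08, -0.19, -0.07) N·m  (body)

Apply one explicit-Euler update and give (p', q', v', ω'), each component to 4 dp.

precession coupling ω×(Iω) = (-0.1320, 0.0088, 0.0024)
(τ − ω×Iω)/I = (0.3714, -1.2425, -1.2067)
ω + α·dt = (-0.0814, -1.2621, -1.1603)
Hamilton product q⊗(0,ω) = (-1.0645044, 0.1054680, -0.0645326, -1.2294484)
q' = normalize(q + ½dt·q⊗(0,ω)) = (0.5065, 0.4902, -0.5712, -0.4206)
new position p' = (-2.0550, -1.8200, -2.8250)
new velocity v' = (-1.1100, 1.6440, -0.5760)

p' = (-2.0550, -1.8200, -2.8250)
q' = (0.5065, 0.4902, -0.5712, -0.4206)
v' = (-1.1100, 1.6440, -0.5760)
ω' = (-0.0814, -1.2621, -1.1603)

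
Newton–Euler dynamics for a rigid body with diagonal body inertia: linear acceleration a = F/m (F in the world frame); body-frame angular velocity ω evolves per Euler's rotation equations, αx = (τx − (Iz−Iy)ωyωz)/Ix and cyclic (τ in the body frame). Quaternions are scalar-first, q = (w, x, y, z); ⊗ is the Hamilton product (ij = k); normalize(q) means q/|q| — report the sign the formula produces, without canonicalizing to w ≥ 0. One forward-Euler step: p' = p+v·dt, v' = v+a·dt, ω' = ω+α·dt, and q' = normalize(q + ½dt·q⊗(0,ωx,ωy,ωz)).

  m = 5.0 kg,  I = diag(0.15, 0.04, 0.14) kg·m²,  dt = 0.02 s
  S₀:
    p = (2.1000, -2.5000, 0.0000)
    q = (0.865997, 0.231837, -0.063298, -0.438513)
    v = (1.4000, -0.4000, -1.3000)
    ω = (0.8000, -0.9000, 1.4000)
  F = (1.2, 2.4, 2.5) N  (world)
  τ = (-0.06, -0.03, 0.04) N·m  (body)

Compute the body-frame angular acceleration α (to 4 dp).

α = (0.4400, -1.0300, -0.2800)

gyro term ω×Iω = (-0.1260, 0.0112, 0.0792)
(τ − ω×Iω)/I = (0.4400, -1.0300, -0.2800)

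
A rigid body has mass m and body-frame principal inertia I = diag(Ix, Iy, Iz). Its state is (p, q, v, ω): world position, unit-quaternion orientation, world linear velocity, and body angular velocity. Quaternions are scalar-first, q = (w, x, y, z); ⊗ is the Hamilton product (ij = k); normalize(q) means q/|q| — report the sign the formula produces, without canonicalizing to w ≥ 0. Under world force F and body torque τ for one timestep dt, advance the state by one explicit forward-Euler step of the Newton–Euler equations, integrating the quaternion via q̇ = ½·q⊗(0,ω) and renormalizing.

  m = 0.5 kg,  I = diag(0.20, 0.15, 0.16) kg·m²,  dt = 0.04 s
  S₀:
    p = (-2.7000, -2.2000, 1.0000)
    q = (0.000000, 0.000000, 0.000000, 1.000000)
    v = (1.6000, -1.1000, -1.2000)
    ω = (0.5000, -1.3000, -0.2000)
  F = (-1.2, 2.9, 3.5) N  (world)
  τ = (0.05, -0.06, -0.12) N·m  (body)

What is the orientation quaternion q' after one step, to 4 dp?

q' = (0.0040, 0.0260, 0.0100, 0.9996)

2q̇ = q⊗(0,ω) = (0.2000000, 1.3000000, 0.5000000, 0.0000000)
q + ½dt·q⊗(0,ω), renormalized = (0.0040, 0.0260, 0.0100, 0.9996)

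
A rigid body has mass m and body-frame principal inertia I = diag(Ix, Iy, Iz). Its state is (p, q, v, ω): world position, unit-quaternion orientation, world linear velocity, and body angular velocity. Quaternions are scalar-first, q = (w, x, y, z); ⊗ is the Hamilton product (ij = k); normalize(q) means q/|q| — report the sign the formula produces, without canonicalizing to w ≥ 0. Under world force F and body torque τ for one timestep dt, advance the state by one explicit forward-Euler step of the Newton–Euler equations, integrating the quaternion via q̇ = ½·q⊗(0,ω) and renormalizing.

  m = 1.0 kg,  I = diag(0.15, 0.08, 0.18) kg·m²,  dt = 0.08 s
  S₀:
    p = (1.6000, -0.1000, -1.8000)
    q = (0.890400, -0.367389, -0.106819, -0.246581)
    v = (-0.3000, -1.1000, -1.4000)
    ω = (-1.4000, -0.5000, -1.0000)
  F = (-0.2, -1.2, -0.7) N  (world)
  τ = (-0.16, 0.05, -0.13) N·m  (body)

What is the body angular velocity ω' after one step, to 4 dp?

ω×(Iω) gyroscopic = (0.0500, -0.0420, -0.0490)
(τ − ω×Iω)/I = (-1.4000, 1.1500, -0.4500)
new body rate ω' = (-1.5120, -0.4080, -1.0360)

ω' = (-1.5120, -0.4080, -1.0360)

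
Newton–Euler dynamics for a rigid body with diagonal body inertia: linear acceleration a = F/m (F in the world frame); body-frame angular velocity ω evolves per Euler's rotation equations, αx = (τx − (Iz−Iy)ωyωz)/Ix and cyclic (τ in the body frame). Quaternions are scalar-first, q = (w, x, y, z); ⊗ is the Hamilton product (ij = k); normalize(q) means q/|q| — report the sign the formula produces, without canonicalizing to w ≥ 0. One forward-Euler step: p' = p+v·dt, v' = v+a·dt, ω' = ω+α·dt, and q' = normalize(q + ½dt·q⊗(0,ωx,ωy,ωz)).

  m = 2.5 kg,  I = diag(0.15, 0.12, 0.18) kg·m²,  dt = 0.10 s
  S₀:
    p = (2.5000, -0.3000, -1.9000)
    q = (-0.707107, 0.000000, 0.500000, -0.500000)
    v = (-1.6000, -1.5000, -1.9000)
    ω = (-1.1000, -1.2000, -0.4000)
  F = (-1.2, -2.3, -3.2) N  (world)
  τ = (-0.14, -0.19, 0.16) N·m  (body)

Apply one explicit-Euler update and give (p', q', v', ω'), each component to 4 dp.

p' = (2.3400, -0.4500, -2.0900)
q' = (-0.6847, -0.0011, 0.5679, -0.4568)
v' = (-1.6480, -1.5920, -2.0280)
ω' = (-1.2125, -1.3473, -0.2891)

p' = p + v·dt = (2.3400, -0.4500, -2.0900)
new velocity v' = (-1.6480, -1.5920, -2.0280)
(τ − ω×Iω)/I = (-1.1253, -1.4733, 1.1089)
ω' = ω + α·dt = (-1.2125, -1.3473, -0.2891)
q⊗(0,ω) = (0.4000000, -0.0221823, 1.3985284, 0.8328428)
updated quaternion q' = (-0.6847, -0.0011, 0.5679, -0.4568)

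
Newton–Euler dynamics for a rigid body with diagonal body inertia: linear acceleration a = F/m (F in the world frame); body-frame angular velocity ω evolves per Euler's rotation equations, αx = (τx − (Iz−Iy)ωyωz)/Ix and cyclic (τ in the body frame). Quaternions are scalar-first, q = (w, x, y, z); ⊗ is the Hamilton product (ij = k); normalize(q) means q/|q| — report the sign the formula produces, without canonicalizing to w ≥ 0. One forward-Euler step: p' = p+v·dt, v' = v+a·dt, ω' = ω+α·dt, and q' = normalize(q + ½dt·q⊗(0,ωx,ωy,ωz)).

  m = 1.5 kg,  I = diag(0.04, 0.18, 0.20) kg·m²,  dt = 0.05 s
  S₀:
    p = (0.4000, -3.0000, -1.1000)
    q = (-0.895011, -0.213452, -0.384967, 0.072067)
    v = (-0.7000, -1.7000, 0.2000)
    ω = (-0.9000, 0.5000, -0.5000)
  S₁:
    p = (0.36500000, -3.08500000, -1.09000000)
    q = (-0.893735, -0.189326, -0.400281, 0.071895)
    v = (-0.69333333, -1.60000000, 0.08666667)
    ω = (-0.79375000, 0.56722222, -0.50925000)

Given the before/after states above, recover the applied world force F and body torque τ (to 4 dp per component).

Δω = ω₁−ω₀ = (0.10625000, 0.06722222, -0.00925000)
τ = I·(Δω/dt) + ω₀×(Iω₀) = (0.0800, 0.1700, -0.1000)
v₁ − v₀ = (0.00666667, 0.10000000, -0.11333333)
F = m·Δv/dt = (0.2000, 3.0000, -3.4000)

F = (0.2000, 3.0000, -3.4000)
τ = (0.0800, 0.1700, -0.1000)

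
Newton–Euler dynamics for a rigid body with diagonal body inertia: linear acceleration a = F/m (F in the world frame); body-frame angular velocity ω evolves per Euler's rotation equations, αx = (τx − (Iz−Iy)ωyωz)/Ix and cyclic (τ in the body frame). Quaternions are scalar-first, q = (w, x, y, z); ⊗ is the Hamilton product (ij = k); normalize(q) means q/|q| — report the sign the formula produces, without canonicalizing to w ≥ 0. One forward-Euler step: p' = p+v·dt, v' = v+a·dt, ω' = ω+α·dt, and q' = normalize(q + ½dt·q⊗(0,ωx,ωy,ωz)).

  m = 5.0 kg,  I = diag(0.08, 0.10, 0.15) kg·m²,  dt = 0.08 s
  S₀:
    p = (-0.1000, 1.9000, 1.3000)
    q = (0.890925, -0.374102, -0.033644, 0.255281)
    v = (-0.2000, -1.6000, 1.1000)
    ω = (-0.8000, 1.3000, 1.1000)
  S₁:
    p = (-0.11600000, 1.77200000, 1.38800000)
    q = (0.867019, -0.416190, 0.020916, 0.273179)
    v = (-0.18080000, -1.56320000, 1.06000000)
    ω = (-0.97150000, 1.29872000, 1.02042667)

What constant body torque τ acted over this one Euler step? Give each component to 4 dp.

τ = (-0.1000, 0.0600, -0.1700)

rate change Δω = (-0.17150000, -0.00128000, -0.07957333)
ω₀×(Iω₀) = (0.0715, 0.0616, -0.0208)
applied torque τ = (-0.1000, 0.0600, -0.1700)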